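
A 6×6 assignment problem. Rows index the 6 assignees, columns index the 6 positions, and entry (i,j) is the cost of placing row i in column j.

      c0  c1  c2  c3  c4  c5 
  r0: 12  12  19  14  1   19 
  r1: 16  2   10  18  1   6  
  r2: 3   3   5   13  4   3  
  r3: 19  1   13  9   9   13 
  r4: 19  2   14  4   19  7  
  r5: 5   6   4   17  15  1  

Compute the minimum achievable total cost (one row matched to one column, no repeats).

Minimum assignment cost: 19

optimal assignment: row0→col4 (cost 1), row1→col5 (cost 6), row2→col0 (cost 3), row3→col1 (cost 1), row4→col3 (cost 4), row5→col2 (cost 4)
total = 1 + 6 + 3 + 1 + 4 + 4 = 19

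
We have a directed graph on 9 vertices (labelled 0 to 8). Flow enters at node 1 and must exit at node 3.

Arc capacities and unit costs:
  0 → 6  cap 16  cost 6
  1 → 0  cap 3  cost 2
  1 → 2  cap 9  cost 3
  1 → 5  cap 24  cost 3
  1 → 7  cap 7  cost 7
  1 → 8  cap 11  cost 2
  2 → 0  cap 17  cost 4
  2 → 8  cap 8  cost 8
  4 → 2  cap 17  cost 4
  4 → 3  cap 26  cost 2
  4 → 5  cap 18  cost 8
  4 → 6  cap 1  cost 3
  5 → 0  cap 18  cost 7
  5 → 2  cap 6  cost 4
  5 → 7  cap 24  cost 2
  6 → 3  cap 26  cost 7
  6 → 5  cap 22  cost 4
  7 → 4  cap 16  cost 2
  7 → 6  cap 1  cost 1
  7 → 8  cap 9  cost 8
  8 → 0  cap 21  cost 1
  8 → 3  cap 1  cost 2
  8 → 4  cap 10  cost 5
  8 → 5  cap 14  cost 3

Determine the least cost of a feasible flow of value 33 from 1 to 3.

Minimum cost for 33 units: 336

shortest-cost path #1: 1→8→3 push 1 @ unit cost 4 (adds 4)
shortest-cost path #2: 1→5→7→4→3 push 16 @ unit cost 9 (adds 144)
shortest-cost path #3: 1→8→4→3 push 10 @ unit cost 9 (adds 90)
shortest-cost path #4: 1→5→7→6→3 push 1 @ unit cost 13 (adds 13)
shortest-cost path #5: 1→0→6→3 push 3 @ unit cost 15 (adds 45)
shortest-cost path #6: 1→2→0→6→3 push 2 @ unit cost 20 (adds 40)
total cost = 336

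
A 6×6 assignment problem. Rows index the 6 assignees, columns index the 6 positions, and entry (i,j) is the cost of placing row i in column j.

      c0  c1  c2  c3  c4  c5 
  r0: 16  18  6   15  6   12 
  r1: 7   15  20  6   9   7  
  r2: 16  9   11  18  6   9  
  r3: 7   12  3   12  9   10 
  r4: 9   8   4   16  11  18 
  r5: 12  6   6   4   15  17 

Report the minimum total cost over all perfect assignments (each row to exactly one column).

one of 2 optimal assignments: row0→col4 (cost 6), row1→col0 (cost 7), row2→col5 (cost 9), row3→col2 (cost 3), row4→col1 (cost 8), row5→col3 (cost 4)
total = 6 + 7 + 9 + 3 + 8 + 4 = 37

Minimum assignment cost: 37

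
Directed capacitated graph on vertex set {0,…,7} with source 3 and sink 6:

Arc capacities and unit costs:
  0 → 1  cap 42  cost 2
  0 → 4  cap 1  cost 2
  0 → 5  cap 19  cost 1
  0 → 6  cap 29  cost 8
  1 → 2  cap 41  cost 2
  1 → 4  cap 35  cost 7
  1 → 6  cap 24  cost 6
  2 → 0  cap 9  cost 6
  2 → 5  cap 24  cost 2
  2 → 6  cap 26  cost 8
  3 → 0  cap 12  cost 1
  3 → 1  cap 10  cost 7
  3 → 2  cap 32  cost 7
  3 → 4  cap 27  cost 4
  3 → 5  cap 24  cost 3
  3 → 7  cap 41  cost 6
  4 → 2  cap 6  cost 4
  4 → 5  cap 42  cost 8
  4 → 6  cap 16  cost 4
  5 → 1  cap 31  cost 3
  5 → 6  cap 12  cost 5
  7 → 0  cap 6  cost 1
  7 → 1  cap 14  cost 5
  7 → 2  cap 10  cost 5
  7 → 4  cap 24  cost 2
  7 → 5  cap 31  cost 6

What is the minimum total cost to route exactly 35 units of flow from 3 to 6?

shortest-cost path #1: 3→0→4→6 push 1 @ unit cost 7 (adds 7)
shortest-cost path #2: 3→0→5→6 push 11 @ unit cost 7 (adds 77)
shortest-cost path #3: 3→4→6 push 15 @ unit cost 8 (adds 120)
shortest-cost path #4: 3→5→6 push 1 @ unit cost 8 (adds 8)
shortest-cost path #5: 3→4→0→6 push 1 @ unit cost 10 (adds 10)
shortest-cost path #6: 3→5→0→6 push 6 @ unit cost 10 (adds 60)
total cost = 282

Minimum cost for 35 units: 282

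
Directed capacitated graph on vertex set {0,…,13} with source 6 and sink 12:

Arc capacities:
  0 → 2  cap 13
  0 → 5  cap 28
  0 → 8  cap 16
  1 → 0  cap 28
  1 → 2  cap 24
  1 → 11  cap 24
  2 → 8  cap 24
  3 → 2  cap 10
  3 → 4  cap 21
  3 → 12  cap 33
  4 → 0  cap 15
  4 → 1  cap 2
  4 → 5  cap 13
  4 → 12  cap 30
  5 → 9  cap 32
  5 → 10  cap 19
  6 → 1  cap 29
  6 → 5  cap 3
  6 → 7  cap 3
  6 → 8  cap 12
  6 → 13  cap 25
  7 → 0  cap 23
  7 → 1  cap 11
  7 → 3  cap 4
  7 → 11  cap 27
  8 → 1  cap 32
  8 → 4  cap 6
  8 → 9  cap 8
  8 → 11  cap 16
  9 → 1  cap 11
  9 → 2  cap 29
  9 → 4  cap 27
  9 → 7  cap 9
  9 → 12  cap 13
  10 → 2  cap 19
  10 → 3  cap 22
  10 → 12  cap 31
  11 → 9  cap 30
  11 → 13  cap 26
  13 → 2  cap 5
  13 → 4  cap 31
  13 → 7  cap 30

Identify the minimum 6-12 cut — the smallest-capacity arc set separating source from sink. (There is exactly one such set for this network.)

augment #1: 6→5→9→12 push 3
augment #2: 6→7→3→12 push 3
augment #3: 6→8→4→12 push 6
augment #4: 6→8→9→12 push 6
augment #5: 6→13→4→12 push 24
augment #6: 6→1→11→9→12 push 4
augment #7: 6→13→7→3→12 push 1
augment #8: 6→1→0→5→10→12 push 19
max flow = 66; residual-reachable set from 6 gives S-side
cut edges (S→T): {(4,12), (5,10), (7,3), (9,12)} total cap 66

Min-cut arcs: {(4,12), (5,10), (7,3), (9,12)} (total capacity 66)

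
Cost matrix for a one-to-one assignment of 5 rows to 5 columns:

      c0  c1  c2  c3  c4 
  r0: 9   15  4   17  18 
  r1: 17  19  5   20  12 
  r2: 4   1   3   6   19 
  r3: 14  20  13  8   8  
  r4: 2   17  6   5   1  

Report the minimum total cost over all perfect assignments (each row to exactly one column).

optimal assignment: row0→col0 (cost 9), row1→col2 (cost 5), row2→col1 (cost 1), row3→col3 (cost 8), row4→col4 (cost 1)
total = 9 + 5 + 1 + 8 + 1 = 24

Minimum assignment cost: 24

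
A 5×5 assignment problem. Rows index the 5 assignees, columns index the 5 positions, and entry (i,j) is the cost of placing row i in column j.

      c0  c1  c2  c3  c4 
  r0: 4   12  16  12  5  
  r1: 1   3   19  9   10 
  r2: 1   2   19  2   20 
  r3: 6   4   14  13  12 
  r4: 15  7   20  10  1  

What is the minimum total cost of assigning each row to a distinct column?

one of 2 optimal assignments: row0→col0 (cost 4), row1→col1 (cost 3), row2→col3 (cost 2), row3→col2 (cost 14), row4→col4 (cost 1)
total = 4 + 3 + 2 + 14 + 1 = 24

Minimum assignment cost: 24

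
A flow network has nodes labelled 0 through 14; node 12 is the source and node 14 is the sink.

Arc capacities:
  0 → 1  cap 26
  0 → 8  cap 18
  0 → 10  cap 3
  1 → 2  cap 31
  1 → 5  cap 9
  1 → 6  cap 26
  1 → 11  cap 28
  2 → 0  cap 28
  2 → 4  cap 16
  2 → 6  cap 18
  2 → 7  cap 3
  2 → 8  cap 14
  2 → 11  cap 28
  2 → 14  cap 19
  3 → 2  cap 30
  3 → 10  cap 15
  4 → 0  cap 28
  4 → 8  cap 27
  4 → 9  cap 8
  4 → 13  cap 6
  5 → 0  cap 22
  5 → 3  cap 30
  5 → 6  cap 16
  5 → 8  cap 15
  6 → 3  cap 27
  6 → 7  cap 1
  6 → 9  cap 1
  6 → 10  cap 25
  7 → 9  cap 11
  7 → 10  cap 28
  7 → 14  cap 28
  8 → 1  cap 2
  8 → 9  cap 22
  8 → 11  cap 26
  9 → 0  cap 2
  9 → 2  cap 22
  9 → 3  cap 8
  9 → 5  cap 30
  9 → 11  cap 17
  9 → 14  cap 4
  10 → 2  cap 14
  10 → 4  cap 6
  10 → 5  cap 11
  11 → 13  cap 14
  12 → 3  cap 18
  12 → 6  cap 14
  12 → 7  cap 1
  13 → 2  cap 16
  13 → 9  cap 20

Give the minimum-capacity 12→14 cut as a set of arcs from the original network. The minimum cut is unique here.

augment #1: 12→7→14 push 1
augment #2: 12→3→2→14 push 18
augment #3: 12→6→7→14 push 1
augment #4: 12→6→9→14 push 1
augment #5: 12→6→3→2→14 push 1
augment #6: 12→6→3→2→7→14 push 3
augment #7: 12→6→10→4→9→14 push 3
max flow = 28; residual-reachable set from 12 gives S-side
cut edges (S→T): {(2,7), (2,14), (6,7), (9,14), (12,7)} total cap 28

Min-cut arcs: {(2,7), (2,14), (6,7), (9,14), (12,7)} (total capacity 28)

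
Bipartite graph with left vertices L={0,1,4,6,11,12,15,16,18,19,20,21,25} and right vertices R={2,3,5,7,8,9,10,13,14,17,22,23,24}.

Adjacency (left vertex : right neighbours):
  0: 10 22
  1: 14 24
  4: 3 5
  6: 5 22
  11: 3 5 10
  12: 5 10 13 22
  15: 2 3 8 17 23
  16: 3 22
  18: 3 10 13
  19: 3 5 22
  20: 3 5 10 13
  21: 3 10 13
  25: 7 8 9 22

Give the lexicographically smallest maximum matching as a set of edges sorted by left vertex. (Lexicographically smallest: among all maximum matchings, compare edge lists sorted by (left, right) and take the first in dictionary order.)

Lex-smallest maximum matching: {(0,10), (1,14), (4,3), (6,5), (12,13), (15,2), (16,22), (25,7)}

|M| = 8 (so the lex-smallest maximum matching has 8 edges)
process left vertices in ascending order; for each, take the smallest-labelled available neighbour that still permits 8 edges overall, or leave it unmatched if none does
lex-smallest matching: {0-10, 1-14, 4-3, 6-5, 12-13, 15-2, 16-22, 25-7}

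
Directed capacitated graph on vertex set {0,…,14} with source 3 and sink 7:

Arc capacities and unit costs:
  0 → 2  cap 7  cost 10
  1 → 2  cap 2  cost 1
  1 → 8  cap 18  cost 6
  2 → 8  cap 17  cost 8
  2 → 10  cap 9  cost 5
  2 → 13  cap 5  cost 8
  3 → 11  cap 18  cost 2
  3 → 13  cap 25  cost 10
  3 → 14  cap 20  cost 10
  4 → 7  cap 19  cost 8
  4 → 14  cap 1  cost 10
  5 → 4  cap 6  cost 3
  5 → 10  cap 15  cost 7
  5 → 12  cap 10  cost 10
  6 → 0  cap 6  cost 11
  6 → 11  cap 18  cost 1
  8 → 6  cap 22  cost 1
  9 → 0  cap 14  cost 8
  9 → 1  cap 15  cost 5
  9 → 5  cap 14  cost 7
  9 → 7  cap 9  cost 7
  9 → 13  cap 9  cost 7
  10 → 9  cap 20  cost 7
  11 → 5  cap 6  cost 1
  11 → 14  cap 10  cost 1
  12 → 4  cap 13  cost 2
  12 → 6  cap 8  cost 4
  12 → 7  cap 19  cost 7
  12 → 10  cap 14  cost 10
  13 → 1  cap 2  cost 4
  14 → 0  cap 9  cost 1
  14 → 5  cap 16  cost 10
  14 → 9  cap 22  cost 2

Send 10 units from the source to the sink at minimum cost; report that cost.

shortest-cost path #1: 3→11→14→9→7 push 9 @ unit cost 12 (adds 108)
shortest-cost path #2: 3→11→5→4→7 push 1 @ unit cost 14 (adds 14)
total cost = 122

Minimum cost for 10 units: 122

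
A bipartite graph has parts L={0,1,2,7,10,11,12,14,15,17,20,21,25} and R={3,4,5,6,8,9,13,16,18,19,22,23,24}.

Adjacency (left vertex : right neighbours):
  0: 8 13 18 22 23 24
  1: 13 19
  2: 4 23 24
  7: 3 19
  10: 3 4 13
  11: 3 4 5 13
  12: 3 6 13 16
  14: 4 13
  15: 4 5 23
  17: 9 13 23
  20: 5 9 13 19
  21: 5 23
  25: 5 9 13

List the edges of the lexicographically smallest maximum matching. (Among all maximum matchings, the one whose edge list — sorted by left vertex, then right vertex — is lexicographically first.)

|M| = 10 (so the lex-smallest maximum matching has 10 edges)
process left vertices in ascending order; for each, take the smallest-labelled available neighbour that still permits 10 edges overall, or leave it unmatched if none does
lex-smallest matching: {0-8, 1-13, 2-24, 7-3, 10-4, 11-5, 12-6, 15-23, 17-9, 20-19}

Lex-smallest maximum matching: {(0,8), (1,13), (2,24), (7,3), (10,4), (11,5), (12,6), (15,23), (17,9), (20,19)}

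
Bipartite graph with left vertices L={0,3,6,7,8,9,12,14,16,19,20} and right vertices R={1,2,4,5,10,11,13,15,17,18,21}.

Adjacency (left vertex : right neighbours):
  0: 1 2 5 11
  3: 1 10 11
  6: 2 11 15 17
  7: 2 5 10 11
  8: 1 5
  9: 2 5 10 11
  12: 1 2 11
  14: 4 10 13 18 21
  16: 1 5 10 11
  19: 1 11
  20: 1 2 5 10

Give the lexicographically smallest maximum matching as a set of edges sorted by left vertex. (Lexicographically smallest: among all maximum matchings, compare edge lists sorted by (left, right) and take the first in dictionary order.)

|M| = 7 (so the lex-smallest maximum matching has 7 edges)
process left vertices in ascending order; for each, take the smallest-labelled available neighbour that still permits 7 edges overall, or leave it unmatched if none does
lex-smallest matching: {0-1, 3-10, 6-15, 7-2, 8-5, 9-11, 14-4}

Lex-smallest maximum matching: {(0,1), (3,10), (6,15), (7,2), (8,5), (9,11), (14,4)}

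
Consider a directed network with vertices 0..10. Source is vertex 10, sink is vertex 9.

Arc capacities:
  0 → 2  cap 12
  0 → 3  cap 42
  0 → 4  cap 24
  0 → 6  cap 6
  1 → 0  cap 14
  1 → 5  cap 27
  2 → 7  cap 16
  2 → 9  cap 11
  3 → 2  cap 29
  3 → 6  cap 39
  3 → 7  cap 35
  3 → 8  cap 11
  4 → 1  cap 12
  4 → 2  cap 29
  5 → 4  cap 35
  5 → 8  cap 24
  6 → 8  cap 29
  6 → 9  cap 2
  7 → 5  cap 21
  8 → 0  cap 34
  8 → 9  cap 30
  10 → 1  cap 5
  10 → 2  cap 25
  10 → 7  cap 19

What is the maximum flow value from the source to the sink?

Maximum flow value: 37

augment #1: 10→2→9 bottleneck 11, total now 11
augment #2: 10→1→0→6→9 bottleneck 2, total now 13
augment #3: 10→1→5→8→9 bottleneck 3, total now 16
augment #4: 10→7→5→8→9 bottleneck 19, total now 35
augment #5: 10→2→7→5→8→9 bottleneck 2, total now 37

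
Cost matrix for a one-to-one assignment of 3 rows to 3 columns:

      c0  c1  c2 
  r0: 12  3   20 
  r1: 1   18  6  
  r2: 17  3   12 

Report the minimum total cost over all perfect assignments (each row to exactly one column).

optimal assignment: row0→col1 (cost 3), row1→col0 (cost 1), row2→col2 (cost 12)
total = 3 + 1 + 12 = 16

Minimum assignment cost: 16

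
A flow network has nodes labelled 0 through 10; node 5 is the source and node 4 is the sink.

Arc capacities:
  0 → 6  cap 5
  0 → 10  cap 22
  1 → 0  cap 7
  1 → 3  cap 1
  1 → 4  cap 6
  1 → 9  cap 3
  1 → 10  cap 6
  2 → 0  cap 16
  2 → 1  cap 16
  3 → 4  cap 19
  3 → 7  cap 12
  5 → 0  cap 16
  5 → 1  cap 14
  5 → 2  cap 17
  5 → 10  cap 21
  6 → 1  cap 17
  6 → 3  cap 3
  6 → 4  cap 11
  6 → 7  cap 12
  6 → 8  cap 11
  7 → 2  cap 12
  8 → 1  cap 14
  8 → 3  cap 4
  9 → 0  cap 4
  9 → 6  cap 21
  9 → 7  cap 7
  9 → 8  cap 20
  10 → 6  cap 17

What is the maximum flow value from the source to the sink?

augment #1: 5→1→4 bottleneck 6, total now 6
augment #2: 5→0→6→4 bottleneck 5, total now 11
augment #3: 5→1→3→4 bottleneck 1, total now 12
augment #4: 5→10→6→4 bottleneck 6, total now 18
augment #5: 5→10→6→3→4 bottleneck 3, total now 21
augment #6: 5→1→9→8→3→4 bottleneck 3, total now 24
augment #7: 5→10→6→8→3→4 bottleneck 1, total now 25

Maximum flow value: 25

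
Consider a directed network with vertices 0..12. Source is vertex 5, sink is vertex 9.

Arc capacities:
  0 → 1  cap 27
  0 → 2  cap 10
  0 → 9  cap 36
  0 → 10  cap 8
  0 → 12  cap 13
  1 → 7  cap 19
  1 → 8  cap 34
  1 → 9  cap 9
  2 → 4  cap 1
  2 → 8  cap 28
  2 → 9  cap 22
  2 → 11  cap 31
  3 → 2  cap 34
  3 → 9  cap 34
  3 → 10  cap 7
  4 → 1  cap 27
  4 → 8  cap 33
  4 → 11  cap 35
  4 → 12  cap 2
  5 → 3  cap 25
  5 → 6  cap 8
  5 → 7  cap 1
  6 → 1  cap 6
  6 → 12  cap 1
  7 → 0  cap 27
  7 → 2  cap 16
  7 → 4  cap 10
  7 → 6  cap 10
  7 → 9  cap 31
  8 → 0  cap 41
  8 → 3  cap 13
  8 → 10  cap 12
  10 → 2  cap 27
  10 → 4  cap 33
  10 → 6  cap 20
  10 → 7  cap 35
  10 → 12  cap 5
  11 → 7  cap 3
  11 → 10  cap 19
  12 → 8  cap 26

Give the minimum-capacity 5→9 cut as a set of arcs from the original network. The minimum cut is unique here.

augment #1: 5→3→9 push 25
augment #2: 5→7→9 push 1
augment #3: 5→6→1→9 push 6
augment #4: 5→6→12→8→0→9 push 1
max flow = 33; residual-reachable set from 5 gives S-side
cut edges (S→T): {(5,3), (5,7), (6,1), (6,12)} total cap 33

Min-cut arcs: {(5,3), (5,7), (6,1), (6,12)} (total capacity 33)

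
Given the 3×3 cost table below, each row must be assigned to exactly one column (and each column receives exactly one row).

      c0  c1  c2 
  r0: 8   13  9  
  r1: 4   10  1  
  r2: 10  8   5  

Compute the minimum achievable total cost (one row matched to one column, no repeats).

optimal assignment: row0→col0 (cost 8), row1→col2 (cost 1), row2→col1 (cost 8)
total = 8 + 1 + 8 = 17

Minimum assignment cost: 17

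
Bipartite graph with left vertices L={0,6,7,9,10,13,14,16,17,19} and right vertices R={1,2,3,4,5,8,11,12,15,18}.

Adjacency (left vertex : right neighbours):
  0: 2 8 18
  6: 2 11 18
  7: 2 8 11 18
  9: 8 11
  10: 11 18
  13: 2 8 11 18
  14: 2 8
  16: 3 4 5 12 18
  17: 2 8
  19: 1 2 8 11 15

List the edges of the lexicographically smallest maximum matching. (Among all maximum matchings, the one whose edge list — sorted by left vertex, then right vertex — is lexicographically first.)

|M| = 6 (so the lex-smallest maximum matching has 6 edges)
process left vertices in ascending order; for each, take the smallest-labelled available neighbour that still permits 6 edges overall, or leave it unmatched if none does
lex-smallest matching: {0-2, 6-11, 7-8, 10-18, 16-3, 19-1}

Lex-smallest maximum matching: {(0,2), (6,11), (7,8), (10,18), (16,3), (19,1)}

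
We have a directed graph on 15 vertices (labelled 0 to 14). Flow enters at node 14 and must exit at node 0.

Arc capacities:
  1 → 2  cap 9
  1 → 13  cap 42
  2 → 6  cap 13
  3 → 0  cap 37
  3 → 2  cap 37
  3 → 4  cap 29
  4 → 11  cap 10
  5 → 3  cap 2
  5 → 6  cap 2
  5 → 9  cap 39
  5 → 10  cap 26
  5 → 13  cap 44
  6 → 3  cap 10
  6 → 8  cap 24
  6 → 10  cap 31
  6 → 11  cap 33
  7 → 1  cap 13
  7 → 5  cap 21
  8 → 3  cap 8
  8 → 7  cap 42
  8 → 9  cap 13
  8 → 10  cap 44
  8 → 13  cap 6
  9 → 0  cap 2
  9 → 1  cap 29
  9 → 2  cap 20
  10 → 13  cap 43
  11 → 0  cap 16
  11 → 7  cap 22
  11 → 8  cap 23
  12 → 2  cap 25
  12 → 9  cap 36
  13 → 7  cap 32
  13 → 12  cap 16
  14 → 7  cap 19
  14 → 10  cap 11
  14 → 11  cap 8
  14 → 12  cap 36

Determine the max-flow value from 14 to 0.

augment #1: 14→11→0 bottleneck 8, total now 8
augment #2: 14→12→9→0 bottleneck 2, total now 10
augment #3: 14→7→5→3→0 bottleneck 2, total now 12
augment #4: 14→7→5→6→3→0 bottleneck 2, total now 14
augment #5: 14→12→2→6→3→0 bottleneck 8, total now 22
augment #6: 14→12→2→6→11→0 bottleneck 5, total now 27

Maximum flow value: 27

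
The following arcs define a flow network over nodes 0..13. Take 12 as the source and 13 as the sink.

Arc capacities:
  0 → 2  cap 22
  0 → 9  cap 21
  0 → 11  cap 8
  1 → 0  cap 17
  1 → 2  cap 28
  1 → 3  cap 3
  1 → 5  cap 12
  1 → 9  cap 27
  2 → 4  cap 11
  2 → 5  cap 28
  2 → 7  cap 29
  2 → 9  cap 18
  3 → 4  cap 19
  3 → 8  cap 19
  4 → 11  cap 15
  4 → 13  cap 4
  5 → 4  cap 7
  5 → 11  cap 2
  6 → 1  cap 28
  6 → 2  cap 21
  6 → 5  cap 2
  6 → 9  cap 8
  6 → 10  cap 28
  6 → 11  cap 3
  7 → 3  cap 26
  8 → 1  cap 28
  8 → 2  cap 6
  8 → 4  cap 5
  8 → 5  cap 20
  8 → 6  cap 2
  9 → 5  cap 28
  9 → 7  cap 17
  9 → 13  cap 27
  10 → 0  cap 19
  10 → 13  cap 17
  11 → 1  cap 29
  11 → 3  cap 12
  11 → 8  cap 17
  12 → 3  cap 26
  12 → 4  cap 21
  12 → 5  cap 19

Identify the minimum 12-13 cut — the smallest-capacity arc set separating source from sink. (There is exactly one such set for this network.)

Min-cut arcs: {(4,13), (8,6), (9,13)} (total capacity 33)

augment #1: 12→4→13 push 4
augment #2: 12→3→8→1→9→13 push 19
augment #3: 12→4→11→1→9→13 push 8
augment #4: 12→4→11→8→6→10→13 push 2
max flow = 33; residual-reachable set from 12 gives S-side
cut edges (S→T): {(4,13), (8,6), (9,13)} total cap 33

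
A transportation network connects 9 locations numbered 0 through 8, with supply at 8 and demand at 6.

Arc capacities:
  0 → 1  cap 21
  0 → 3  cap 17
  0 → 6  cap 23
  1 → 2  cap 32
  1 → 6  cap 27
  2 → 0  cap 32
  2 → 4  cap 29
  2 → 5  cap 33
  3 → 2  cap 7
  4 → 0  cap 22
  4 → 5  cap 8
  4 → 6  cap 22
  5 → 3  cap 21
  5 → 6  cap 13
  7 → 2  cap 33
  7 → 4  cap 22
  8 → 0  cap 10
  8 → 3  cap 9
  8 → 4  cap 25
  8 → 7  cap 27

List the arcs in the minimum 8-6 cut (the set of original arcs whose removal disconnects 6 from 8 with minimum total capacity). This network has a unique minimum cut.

Min-cut arcs: {(3,2), (8,0), (8,4), (8,7)} (total capacity 69)

augment #1: 8→0→6 push 10
augment #2: 8→4→6 push 22
augment #3: 8→4→0→6 push 3
augment #4: 8→3→2→0→6 push 7
augment #5: 8→7→2→0→6 push 3
augment #6: 8→7→2→5→6 push 13
augment #7: 8→7→2→0→1→6 push 11
max flow = 69; residual-reachable set from 8 gives S-side
cut edges (S→T): {(3,2), (8,0), (8,4), (8,7)} total cap 69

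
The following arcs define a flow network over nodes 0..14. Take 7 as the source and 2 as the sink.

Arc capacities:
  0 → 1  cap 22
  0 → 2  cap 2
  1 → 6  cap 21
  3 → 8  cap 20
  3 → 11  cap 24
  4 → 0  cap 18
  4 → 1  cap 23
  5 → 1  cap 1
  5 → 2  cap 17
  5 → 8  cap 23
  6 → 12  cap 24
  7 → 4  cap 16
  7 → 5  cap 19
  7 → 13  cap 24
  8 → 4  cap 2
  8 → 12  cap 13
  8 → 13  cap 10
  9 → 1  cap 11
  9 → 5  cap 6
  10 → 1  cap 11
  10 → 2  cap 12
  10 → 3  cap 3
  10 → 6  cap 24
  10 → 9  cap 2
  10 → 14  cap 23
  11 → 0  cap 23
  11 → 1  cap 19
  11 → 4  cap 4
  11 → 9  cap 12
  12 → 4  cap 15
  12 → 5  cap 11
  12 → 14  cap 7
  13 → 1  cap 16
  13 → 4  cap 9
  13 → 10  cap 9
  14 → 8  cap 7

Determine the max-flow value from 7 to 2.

Maximum flow value: 28

augment #1: 7→5→2 bottleneck 17, total now 17
augment #2: 7→4→0→2 bottleneck 2, total now 19
augment #3: 7→13→10→2 bottleneck 9, total now 28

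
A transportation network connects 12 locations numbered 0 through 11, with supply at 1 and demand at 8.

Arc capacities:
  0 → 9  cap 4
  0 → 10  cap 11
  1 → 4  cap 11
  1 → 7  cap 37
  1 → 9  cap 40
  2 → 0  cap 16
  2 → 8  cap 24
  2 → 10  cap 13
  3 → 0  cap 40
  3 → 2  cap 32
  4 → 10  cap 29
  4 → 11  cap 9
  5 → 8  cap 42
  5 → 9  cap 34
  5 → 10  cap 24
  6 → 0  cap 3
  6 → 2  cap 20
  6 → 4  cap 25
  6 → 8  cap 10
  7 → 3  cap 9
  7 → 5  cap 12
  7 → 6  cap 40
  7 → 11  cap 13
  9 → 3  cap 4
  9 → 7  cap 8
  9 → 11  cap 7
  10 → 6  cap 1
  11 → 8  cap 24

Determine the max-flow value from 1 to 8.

Maximum flow value: 66

augment #1: 1→4→11→8 bottleneck 9, total now 9
augment #2: 1→7→5→8 bottleneck 12, total now 21
augment #3: 1→7→6→8 bottleneck 10, total now 31
augment #4: 1→7→11→8 bottleneck 13, total now 44
augment #5: 1→9→11→8 bottleneck 2, total now 46
augment #6: 1→7→3→2→8 bottleneck 2, total now 48
augment #7: 1→9→3→2→8 bottleneck 4, total now 52
augment #8: 1→4→10→6→2→8 bottleneck 1, total now 53
augment #9: 1→9→7→3→2→8 bottleneck 7, total now 60
augment #10: 1→9→7→6→2→8 bottleneck 1, total now 61
augment #11: 1→9→11→7→6→2→8 bottleneck 5, total now 66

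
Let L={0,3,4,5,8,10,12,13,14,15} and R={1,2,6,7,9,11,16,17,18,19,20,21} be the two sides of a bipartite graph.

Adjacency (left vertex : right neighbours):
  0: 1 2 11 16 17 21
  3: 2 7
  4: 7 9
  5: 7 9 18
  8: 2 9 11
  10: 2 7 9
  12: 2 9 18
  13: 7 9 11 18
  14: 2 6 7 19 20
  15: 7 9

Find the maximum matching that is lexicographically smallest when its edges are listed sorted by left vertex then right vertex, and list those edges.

|M| = 7 (so the lex-smallest maximum matching has 7 edges)
process left vertices in ascending order; for each, take the smallest-labelled available neighbour that still permits 7 edges overall, or leave it unmatched if none does
lex-smallest matching: {0-1, 3-2, 4-7, 5-9, 8-11, 12-18, 14-6}

Lex-smallest maximum matching: {(0,1), (3,2), (4,7), (5,9), (8,11), (12,18), (14,6)}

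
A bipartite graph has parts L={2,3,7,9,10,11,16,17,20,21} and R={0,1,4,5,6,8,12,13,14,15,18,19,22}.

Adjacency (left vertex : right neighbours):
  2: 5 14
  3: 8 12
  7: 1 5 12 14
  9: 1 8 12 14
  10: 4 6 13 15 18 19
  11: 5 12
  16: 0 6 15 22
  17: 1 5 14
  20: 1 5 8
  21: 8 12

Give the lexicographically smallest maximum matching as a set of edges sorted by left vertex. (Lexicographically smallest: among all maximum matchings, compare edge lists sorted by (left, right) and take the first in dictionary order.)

Lex-smallest maximum matching: {(2,5), (3,8), (7,1), (9,12), (10,4), (16,0), (17,14)}

|M| = 7 (so the lex-smallest maximum matching has 7 edges)
process left vertices in ascending order; for each, take the smallest-labelled available neighbour that still permits 7 edges overall, or leave it unmatched if none does
lex-smallest matching: {2-5, 3-8, 7-1, 9-12, 10-4, 16-0, 17-14}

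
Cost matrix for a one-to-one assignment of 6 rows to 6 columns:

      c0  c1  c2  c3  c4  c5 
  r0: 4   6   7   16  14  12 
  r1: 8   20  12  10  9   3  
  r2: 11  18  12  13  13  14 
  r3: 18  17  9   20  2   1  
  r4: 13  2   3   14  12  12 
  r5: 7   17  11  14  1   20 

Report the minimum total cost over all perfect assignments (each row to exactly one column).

optimal assignment: row0→col0 (cost 4), row1→col3 (cost 10), row2→col2 (cost 12), row3→col5 (cost 1), row4→col1 (cost 2), row5→col4 (cost 1)
total = 4 + 10 + 12 + 1 + 2 + 1 = 30

Minimum assignment cost: 30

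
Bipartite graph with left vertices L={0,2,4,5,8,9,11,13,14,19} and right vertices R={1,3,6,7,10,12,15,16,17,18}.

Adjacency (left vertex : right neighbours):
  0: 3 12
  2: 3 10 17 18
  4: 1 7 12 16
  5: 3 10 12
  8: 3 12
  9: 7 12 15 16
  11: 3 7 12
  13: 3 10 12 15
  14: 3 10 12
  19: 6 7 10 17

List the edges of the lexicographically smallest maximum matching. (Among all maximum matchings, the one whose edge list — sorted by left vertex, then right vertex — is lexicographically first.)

Lex-smallest maximum matching: {(0,3), (2,17), (4,1), (5,10), (8,12), (9,16), (11,7), (13,15), (19,6)}

|M| = 9 (so the lex-smallest maximum matching has 9 edges)
process left vertices in ascending order; for each, take the smallest-labelled available neighbour that still permits 9 edges overall, or leave it unmatched if none does
lex-smallest matching: {0-3, 2-17, 4-1, 5-10, 8-12, 9-16, 11-7, 13-15, 19-6}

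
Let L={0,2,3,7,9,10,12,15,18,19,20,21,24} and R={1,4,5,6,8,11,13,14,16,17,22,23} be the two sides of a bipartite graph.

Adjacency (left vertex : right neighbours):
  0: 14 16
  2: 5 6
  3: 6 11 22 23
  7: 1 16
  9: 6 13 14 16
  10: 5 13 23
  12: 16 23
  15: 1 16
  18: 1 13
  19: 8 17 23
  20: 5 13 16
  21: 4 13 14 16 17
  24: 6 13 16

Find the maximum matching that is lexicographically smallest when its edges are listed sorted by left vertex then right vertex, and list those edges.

|M| = 10 (so the lex-smallest maximum matching has 10 edges)
process left vertices in ascending order; for each, take the smallest-labelled available neighbour that still permits 10 edges overall, or leave it unmatched if none does
lex-smallest matching: {0-14, 2-5, 3-11, 7-1, 9-6, 10-13, 12-23, 15-16, 19-8, 21-4}

Lex-smallest maximum matching: {(0,14), (2,5), (3,11), (7,1), (9,6), (10,13), (12,23), (15,16), (19,8), (21,4)}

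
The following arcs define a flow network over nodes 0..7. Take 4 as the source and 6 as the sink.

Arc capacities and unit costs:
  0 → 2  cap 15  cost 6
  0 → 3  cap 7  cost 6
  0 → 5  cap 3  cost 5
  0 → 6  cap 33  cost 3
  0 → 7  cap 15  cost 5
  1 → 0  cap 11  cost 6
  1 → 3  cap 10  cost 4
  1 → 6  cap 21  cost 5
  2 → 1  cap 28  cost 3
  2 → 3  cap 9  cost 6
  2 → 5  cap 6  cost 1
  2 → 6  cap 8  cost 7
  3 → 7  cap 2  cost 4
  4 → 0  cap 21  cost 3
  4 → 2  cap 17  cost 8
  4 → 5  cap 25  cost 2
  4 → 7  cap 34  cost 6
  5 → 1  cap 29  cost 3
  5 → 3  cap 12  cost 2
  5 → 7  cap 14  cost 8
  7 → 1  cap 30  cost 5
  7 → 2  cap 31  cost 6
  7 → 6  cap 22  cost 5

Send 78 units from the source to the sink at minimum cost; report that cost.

Minimum cost for 78 units: 794

shortest-cost path #1: 4→0→6 push 21 @ unit cost 6 (adds 126)
shortest-cost path #2: 4→5→1→6 push 21 @ unit cost 10 (adds 210)
shortest-cost path #3: 4→7→6 push 22 @ unit cost 11 (adds 242)
shortest-cost path #4: 4→5→1→0→6 push 4 @ unit cost 14 (adds 56)
shortest-cost path #5: 4→2→6 push 8 @ unit cost 15 (adds 120)
shortest-cost path #6: 4→7→1→0→6 push 2 @ unit cost 20 (adds 40)
total cost = 794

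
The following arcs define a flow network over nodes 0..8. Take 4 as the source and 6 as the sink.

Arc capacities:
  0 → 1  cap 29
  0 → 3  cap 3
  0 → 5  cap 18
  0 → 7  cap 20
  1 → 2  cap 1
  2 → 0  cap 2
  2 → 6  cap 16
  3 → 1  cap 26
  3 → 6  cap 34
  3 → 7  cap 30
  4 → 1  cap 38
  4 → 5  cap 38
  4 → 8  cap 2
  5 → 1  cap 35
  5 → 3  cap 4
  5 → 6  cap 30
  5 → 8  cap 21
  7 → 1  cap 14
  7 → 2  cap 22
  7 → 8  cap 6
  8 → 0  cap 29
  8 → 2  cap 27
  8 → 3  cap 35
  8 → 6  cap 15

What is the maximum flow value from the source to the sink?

augment #1: 4→5→6 bottleneck 30, total now 30
augment #2: 4→8→6 bottleneck 2, total now 32
augment #3: 4→1→2→6 bottleneck 1, total now 33
augment #4: 4→5→3→6 bottleneck 4, total now 37
augment #5: 4→5→8→6 bottleneck 4, total now 41

Maximum flow value: 41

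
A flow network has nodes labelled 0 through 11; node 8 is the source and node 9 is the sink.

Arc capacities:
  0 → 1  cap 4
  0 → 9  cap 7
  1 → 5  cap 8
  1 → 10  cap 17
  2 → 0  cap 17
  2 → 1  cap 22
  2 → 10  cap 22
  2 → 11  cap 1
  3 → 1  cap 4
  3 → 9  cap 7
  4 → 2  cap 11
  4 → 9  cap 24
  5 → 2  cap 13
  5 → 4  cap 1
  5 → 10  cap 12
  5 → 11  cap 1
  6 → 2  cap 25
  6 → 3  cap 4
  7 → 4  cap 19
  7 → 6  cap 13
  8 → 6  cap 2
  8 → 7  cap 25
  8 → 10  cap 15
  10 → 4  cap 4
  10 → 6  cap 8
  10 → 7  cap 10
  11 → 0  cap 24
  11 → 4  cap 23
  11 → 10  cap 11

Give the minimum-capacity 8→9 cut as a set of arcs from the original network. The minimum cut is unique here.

augment #1: 8→6→3→9 push 2
augment #2: 8→7→4→9 push 19
augment #3: 8→10→4→9 push 4
augment #4: 8→7→6→3→9 push 2
augment #5: 8→7→6→2→0→9 push 4
augment #6: 8→10→6→2→0→9 push 3
augment #7: 8→10→6→2→11→4→9 push 1
max flow = 35; residual-reachable set from 8 gives S-side
cut edges (S→T): {(0,9), (4,9), (6,3)} total cap 35

Min-cut arcs: {(0,9), (4,9), (6,3)} (total capacity 35)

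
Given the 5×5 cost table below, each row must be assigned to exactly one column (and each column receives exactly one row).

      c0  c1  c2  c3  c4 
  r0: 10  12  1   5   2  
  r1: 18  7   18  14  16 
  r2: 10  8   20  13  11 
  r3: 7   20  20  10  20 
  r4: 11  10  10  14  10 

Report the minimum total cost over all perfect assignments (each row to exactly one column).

one of 2 optimal assignments: row0→col2 (cost 1), row1→col1 (cost 7), row2→col0 (cost 10), row3→col3 (cost 10), row4→col4 (cost 10)
total = 1 + 7 + 10 + 10 + 10 = 38

Minimum assignment cost: 38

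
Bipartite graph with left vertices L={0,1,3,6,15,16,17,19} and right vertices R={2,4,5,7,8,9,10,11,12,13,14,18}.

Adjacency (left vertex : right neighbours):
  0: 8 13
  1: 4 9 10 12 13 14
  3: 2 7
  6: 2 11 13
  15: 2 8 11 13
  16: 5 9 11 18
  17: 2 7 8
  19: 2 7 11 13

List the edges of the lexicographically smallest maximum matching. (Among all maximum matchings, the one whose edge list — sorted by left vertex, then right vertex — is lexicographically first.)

Lex-smallest maximum matching: {(0,8), (1,4), (3,2), (6,11), (15,13), (16,5), (17,7)}

|M| = 7 (so the lex-smallest maximum matching has 7 edges)
process left vertices in ascending order; for each, take the smallest-labelled available neighbour that still permits 7 edges overall, or leave it unmatched if none does
lex-smallest matching: {0-8, 1-4, 3-2, 6-11, 15-13, 16-5, 17-7}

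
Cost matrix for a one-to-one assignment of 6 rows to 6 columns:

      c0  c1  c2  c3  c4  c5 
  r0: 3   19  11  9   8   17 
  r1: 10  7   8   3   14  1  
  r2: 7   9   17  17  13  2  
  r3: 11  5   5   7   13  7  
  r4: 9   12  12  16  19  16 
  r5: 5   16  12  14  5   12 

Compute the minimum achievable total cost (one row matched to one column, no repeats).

one of 2 optimal assignments: row0→col0 (cost 3), row1→col3 (cost 3), row2→col5 (cost 2), row3→col1 (cost 5), row4→col2 (cost 12), row5→col4 (cost 5)
total = 3 + 3 + 2 + 5 + 12 + 5 = 30

Minimum assignment cost: 30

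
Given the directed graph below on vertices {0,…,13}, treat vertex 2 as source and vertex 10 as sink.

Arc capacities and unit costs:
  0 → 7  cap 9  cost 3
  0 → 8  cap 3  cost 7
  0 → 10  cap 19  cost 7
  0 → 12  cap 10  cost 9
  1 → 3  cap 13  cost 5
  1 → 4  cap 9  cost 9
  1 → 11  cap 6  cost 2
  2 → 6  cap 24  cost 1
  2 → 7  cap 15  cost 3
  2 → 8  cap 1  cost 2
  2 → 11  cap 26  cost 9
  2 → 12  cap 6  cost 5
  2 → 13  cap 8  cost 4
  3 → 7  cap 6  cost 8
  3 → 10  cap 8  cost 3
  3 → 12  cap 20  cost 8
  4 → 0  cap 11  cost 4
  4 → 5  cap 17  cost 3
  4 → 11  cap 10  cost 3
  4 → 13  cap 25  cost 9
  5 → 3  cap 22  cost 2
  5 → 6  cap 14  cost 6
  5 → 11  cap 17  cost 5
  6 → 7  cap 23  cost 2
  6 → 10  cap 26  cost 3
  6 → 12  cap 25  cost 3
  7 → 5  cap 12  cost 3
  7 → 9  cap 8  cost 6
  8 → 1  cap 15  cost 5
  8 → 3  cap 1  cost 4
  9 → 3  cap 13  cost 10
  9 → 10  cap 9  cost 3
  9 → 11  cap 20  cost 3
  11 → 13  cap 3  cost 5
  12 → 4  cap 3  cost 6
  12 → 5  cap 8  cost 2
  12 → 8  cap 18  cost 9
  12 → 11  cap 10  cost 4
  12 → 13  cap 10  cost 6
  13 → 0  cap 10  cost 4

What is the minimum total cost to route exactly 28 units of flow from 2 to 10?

Minimum cost for 28 units: 138

shortest-cost path #1: 2→6→10 push 24 @ unit cost 4 (adds 96)
shortest-cost path #2: 2→8→3→10 push 1 @ unit cost 9 (adds 9)
shortest-cost path #3: 2→7→5→3→10 push 3 @ unit cost 11 (adds 33)
total cost = 138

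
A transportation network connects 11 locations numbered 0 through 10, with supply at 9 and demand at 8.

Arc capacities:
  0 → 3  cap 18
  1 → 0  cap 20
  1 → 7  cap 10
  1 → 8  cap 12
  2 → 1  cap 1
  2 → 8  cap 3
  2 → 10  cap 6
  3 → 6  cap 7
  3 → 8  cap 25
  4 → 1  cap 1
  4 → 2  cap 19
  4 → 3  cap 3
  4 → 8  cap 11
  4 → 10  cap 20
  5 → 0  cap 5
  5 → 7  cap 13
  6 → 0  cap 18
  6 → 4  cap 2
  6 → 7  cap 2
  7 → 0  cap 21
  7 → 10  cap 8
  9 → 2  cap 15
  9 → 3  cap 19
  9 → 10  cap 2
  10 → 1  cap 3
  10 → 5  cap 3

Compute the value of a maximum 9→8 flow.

Maximum flow value: 29

augment #1: 9→2→8 bottleneck 3, total now 3
augment #2: 9→3→8 bottleneck 19, total now 22
augment #3: 9→2→1→8 bottleneck 1, total now 23
augment #4: 9→10→1→8 bottleneck 2, total now 25
augment #5: 9→2→10→1→8 bottleneck 1, total now 26
augment #6: 9→2→10→5→0→3→8 bottleneck 3, total now 29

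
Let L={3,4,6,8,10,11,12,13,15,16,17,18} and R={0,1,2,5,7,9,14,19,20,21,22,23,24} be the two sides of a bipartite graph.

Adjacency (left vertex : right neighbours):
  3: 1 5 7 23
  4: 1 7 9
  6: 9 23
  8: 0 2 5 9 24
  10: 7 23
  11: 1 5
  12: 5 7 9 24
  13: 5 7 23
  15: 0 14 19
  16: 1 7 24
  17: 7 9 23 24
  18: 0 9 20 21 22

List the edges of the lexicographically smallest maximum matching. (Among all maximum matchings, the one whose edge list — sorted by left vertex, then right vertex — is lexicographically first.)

|M| = 9 (so the lex-smallest maximum matching has 9 edges)
process left vertices in ascending order; for each, take the smallest-labelled available neighbour that still permits 9 edges overall, or leave it unmatched if none does
lex-smallest matching: {3-1, 4-7, 6-9, 8-0, 10-23, 11-5, 12-24, 15-14, 18-20}

Lex-smallest maximum matching: {(3,1), (4,7), (6,9), (8,0), (10,23), (11,5), (12,24), (15,14), (18,20)}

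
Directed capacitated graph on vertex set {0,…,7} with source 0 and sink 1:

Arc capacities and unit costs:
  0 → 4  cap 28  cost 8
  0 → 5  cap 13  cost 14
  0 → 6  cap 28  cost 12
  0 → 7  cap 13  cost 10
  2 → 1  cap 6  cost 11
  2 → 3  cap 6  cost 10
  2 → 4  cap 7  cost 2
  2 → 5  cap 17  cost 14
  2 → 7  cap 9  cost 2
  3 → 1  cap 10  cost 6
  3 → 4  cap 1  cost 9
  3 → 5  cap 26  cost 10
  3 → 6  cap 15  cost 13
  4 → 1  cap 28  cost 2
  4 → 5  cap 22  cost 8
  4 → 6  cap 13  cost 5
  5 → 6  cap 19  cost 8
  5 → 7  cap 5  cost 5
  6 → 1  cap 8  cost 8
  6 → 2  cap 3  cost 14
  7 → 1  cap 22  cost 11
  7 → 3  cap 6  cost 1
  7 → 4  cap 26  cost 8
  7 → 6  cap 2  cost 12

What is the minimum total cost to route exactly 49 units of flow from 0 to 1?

Minimum cost for 49 units: 689

shortest-cost path #1: 0→4→1 push 28 @ unit cost 10 (adds 280)
shortest-cost path #2: 0→7→3→1 push 6 @ unit cost 17 (adds 102)
shortest-cost path #3: 0→6→1 push 8 @ unit cost 20 (adds 160)
shortest-cost path #4: 0→7→1 push 7 @ unit cost 21 (adds 147)
total cost = 689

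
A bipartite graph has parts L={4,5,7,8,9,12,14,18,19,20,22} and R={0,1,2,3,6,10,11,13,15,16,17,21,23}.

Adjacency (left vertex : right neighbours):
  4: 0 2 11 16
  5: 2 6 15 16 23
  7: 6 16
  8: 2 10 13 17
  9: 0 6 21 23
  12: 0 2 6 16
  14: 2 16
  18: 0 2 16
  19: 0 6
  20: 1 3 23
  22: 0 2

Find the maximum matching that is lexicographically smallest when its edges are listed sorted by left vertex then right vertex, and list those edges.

|M| = 9 (so the lex-smallest maximum matching has 9 edges)
process left vertices in ascending order; for each, take the smallest-labelled available neighbour that still permits 9 edges overall, or leave it unmatched if none does
lex-smallest matching: {4-11, 5-15, 7-6, 8-10, 9-21, 12-0, 14-2, 18-16, 20-1}

Lex-smallest maximum matching: {(4,11), (5,15), (7,6), (8,10), (9,21), (12,0), (14,2), (18,16), (20,1)}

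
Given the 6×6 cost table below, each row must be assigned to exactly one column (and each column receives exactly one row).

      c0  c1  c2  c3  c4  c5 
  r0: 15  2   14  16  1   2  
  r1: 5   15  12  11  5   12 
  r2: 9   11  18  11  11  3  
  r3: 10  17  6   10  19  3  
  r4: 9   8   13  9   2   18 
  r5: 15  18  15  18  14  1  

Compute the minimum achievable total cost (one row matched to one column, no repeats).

optimal assignment: row0→col1 (cost 2), row1→col0 (cost 5), row2→col3 (cost 11), row3→col2 (cost 6), row4→col4 (cost 2), row5→col5 (cost 1)
total = 2 + 5 + 11 + 6 + 2 + 1 = 27

Minimum assignment cost: 27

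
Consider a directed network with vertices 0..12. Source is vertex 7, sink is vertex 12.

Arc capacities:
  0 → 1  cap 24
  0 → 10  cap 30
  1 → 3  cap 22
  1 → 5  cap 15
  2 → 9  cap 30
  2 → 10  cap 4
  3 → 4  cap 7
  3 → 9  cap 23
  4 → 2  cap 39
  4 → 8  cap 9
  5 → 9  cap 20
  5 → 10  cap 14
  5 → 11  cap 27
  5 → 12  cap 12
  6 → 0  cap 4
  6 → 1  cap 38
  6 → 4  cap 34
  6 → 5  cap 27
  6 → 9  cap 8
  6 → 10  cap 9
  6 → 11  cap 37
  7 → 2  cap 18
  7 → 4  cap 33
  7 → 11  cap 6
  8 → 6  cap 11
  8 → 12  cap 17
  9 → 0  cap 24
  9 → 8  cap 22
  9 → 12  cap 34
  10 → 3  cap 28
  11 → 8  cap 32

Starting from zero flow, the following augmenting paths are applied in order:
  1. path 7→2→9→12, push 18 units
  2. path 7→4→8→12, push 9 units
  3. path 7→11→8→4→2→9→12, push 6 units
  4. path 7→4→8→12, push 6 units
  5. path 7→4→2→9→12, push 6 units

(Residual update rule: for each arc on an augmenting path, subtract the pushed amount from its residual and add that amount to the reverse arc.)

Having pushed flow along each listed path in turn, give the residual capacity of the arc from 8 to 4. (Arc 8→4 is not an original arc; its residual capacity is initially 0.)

Residual capacity of (8,4): 9

after path 1 (7→2→9→12, push 18): res(8,4)=0
after path 2 (7→4→8→12, push 9): res(8,4)=9
after path 3 (7→11→8→4→2→9→12, push 6): res(8,4)=3
after path 4 (7→4→8→12, push 6): res(8,4)=9
after path 5 (7→4→2→9→12, push 6): res(8,4)=9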